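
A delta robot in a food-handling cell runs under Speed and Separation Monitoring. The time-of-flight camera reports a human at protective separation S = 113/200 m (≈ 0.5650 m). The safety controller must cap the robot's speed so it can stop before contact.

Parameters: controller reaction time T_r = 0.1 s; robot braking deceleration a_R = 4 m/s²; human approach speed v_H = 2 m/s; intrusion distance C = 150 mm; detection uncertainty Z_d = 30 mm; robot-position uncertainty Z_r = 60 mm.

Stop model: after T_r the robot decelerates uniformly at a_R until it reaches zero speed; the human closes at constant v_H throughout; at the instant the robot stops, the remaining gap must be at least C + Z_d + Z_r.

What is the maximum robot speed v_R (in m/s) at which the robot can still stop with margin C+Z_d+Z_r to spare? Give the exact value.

collect terms ⇒ (1/8)·v_R² + (3/5)·v_R + (-1/8) = 0
  disc = (3/5)² − 4·(1/8)·(-1/8) = 169/400 ; √disc = 13/20
  v_R = (−(3/5) + 13/20) / (2·(1/8)) = 1/5 m/s
check:
stop time T_s = (1/5)/4 = 0.0500 s
reaction-phase robot travel = 0.2000·0.1000 = 0.0200 m
robot covers 0.2000·0.0500 − ½·4.0000·0.0500² = 0.0050 m while stopping
human over T_r+T_s: 2.0000·(0.1000+0.0500) = 0.3000 m
residual clearance needed = 0.1500+0.0300+0.0600 = 0.2400 m
sum ≈ 0.0200+0.0050+0.3000+0.2400 ≈ 0.5650 m = S ✓

v_R_max = 1/5 m/s = 0.2000 m/s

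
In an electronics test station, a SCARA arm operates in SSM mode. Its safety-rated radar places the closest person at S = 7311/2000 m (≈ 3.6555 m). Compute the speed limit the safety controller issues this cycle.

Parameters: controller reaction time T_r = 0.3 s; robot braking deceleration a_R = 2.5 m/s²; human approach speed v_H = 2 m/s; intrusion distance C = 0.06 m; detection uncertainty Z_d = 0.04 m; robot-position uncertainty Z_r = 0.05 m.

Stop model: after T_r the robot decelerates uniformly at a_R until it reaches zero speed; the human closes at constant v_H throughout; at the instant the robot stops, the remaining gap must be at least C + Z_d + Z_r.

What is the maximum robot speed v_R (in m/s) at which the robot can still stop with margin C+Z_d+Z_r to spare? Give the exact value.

v_R_max = 39/20 m/s = 1.9500 m/s

quadratic (1/5)·v² + (11/10)·v + (-5811/2000) = 0
  disc = (11/10)² − 4·(1/5)·(-5811/2000) = 2209/625 ; √disc = 47/25
  v_R = (−(11/10) + 47/25) / (2·(1/5)) = 39/20 m/s
check:
stop time T_s = (39/20)/(5/2) = 0.7800 s
robot in T_r: 1.9500·0.3000 = 0.5850 m
braking distance = 1.9500²/(2·2.5000) = 0.7605 m
human over T_r+T_s: 2.0000·(0.3000+0.7800) = 2.1600 m
residual clearance needed = 0.0600+0.0400+0.0500 = 0.1500 m
sum ≈ 0.5850+0.7605+2.1600+0.1500 ≈ 3.6555 m = S ✓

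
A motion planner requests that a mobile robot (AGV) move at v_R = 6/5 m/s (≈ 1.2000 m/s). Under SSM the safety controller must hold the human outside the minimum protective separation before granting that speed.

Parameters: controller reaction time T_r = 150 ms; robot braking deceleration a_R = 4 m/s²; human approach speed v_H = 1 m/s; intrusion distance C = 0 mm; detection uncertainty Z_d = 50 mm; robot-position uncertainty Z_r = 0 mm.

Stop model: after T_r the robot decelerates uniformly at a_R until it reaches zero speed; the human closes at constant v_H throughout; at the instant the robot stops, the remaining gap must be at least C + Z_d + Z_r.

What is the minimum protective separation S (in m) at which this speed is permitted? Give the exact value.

S_min = 43/50 m = 0.8600 m

T_s = v_R/a_R = (6/5)/4 = 0.3000 s
robot covers v_R·T_r = 1.2000·0.1500 = 0.1800 m before braking
braking distance = 1.2000²/(2·4.0000) = 0.1800 m
human closes 1.0000·0.4500 = 0.4500 m
C+Z_d+Z_r = 0.0000+0.0500+0.0000 = 0.0500 m
S_min ≈ 0.1800+0.1800+0.4500+0.0500  ⇒  S_min = 43/50 m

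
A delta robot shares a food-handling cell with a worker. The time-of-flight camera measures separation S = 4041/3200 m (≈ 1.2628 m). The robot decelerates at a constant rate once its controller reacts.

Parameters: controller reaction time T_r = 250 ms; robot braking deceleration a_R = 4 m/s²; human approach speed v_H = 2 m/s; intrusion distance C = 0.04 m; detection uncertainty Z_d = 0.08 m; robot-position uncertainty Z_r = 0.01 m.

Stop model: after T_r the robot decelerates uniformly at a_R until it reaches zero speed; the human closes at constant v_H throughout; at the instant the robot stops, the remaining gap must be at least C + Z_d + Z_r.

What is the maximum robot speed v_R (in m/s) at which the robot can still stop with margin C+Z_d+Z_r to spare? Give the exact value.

collect terms ⇒ (1/8)·v_R² + (3/4)·v_R + (-81/128) = 0
  disc = (3/4)² − 4·(1/8)·(-81/128) = 225/256 ; √disc = 15/16
  v_R = (−(3/4) + 15/16) / (2·(1/8)) = 3/4 m/s
check:
T_s = v_R/a_R = (3/4)/4 = 0.1875 s
robot in T_r: 0.7500·0.2500 = 0.1875 m
robot under decel: 0.7500²/(2·4.0000) = 0.0703 m
human closes 2.0000·0.4375 = 0.8750 m
C+Z_d+Z_r = 0.0400+0.0800+0.0100 = 0.1300 m
sum ≈ 0.1875+0.0703+0.8750+0.1300 ≈ 1.2628 m = S ✓

v_R_max = 3/4 m/s = 0.7500 m/s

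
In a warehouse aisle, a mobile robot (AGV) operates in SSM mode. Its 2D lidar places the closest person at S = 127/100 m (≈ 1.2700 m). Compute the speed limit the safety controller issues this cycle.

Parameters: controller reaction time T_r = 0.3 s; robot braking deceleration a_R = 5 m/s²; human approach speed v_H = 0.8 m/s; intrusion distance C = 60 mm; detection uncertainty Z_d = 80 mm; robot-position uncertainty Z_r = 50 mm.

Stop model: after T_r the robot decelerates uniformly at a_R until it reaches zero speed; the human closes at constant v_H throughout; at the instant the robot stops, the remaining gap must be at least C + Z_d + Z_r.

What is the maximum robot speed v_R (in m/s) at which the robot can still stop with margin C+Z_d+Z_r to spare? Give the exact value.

quadratic (1/10)·v² + (23/50)·v + (-21/25) = 0
  disc = (23/50)² − 4·(1/10)·(-21/25) = 1369/2500 ; √disc = 37/50
  v_R = (−(23/50) + 37/50) / (2·(1/10)) = 7/5 m/s
check:
stop time T_s = (7/5)/5 = 0.2800 s
robot covers v_R·T_r = 1.4000·0.3000 = 0.4200 m before braking
robot under decel: 1.4000²/(2·5.0000) = 0.1960 m
person approaches 0.8000·(0.3000+0.2800) = 0.4640 m
margins: 0.0600+0.0800+0.0500 = 0.1900 m
sum ≈ 0.4200+0.1960+0.4640+0.1900 ≈ 1.2700 m = S ✓

v_R_max = 7/5 m/s = 1.4000 m/s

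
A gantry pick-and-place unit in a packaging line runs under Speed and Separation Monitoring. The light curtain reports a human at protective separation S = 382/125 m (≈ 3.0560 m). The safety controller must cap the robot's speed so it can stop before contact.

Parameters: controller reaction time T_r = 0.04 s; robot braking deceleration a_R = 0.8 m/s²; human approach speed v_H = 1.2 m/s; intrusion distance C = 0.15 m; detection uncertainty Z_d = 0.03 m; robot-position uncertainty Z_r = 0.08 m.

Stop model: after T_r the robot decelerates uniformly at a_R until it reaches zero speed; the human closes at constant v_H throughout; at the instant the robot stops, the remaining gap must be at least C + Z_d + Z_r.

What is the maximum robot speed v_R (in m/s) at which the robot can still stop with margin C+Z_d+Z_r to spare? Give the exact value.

v_R_max = 6/5 m/s = 1.2000 m/s

collect terms ⇒ (5/8)·v_R² + (77/50)·v_R + (-687/250) = 0
  disc = (77/50)² − 4·(5/8)·(-687/250) = 5776/625 ; √disc = 76/25
  v_R = (−(77/50) + 76/25) / (2·(5/8)) = 6/5 m/s
check:
stop time T_s = (6/5)/(4/5) = 1.5000 s
robot covers v_R·T_r = 1.2000·0.0400 = 0.0480 m before braking
braking distance = 1.2000²/(2·0.8000) = 0.9000 m
human over T_r+T_s: 1.2000·(0.0400+1.5000) = 1.8480 m
margins: 0.1500+0.0300+0.0800 = 0.2600 m
sum ≈ 0.0480+0.9000+1.8480+0.2600 ≈ 3.0560 m = S ✓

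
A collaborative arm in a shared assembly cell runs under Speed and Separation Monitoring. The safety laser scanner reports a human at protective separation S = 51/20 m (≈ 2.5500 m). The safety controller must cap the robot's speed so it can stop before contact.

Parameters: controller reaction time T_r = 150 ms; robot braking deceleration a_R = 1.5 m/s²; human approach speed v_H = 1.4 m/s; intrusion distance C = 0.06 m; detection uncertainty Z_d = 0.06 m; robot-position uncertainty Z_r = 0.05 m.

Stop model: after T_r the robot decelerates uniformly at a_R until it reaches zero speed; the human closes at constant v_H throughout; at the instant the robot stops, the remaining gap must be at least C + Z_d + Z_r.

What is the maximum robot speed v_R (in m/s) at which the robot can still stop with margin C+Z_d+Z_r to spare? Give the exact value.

v_R_max = 7/5 m/s = 1.4000 m/s

at the boundary: (1/3)·v² + (13/12)·v + (-217/100) = 0
  disc = (13/12)² − 4·(1/3)·(-217/100) = 14641/3600 ; √disc = 121/60
  v_R = (−(13/12) + 121/60) / (2·(1/3)) = 7/5 m/s
check:
braking lasts T_s = (7/5)/(3/2) = 0.9333 s
robot covers v_R·T_r = 1.4000·0.1500 = 0.2100 m before braking
robot covers 1.4000·0.9333 − ½·1.5000·0.9333² = 0.6533 m while stopping
person approaches 1.4000·(0.1500+0.9333) = 1.5167 m
residual clearance needed = 0.0600+0.0600+0.0500 = 0.1700 m
sum ≈ 0.2100+0.6533+1.5167+0.1700 ≈ 2.5500 m = S ✓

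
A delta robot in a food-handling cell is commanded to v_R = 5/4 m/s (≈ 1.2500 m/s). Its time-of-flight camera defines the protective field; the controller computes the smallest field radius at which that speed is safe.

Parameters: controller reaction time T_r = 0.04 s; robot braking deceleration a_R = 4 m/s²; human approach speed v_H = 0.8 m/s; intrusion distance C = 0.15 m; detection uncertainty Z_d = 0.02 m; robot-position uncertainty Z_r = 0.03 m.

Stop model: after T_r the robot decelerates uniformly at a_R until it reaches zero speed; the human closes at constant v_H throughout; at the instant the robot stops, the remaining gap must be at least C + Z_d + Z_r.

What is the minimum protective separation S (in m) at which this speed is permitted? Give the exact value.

stop time T_s = (5/4)/4 = 0.3125 s
robot covers v_R·T_r = 1.2500·0.0400 = 0.0500 m before braking
braking distance = 1.2500²/(2·4.0000) = 0.1953 m
human closes 0.8000·0.3525 = 0.2820 m
margins: 0.1500+0.0200+0.0300 = 0.2000 m
S_min ≈ 0.0500+0.1953+0.2820+0.2000  ⇒  S_min = 11637/16000 m

S_min = 11637/16000 m = 0.7273 m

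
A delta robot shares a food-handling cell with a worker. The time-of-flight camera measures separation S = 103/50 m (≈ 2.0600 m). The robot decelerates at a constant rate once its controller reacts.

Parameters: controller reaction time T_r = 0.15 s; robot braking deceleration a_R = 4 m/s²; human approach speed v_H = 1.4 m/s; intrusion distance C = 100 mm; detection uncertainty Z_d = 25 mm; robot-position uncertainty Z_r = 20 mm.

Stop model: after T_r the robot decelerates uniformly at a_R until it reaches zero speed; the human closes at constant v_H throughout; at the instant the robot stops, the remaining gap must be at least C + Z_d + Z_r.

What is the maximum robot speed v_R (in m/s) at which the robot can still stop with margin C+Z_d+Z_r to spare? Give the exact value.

v_R_max = 11/5 m/s = 2.2000 m/s

at the boundary: (1/8)·v² + (1/2)·v + (-341/200) = 0
  disc = (1/2)² − 4·(1/8)·(-341/200) = 441/400 ; √disc = 21/20
  v_R = (−(1/2) + 21/20) / (2·(1/8)) = 11/5 m/s
check:
braking lasts T_s = (11/5)/4 = 0.5500 s
robot covers v_R·T_r = 2.2000·0.1500 = 0.3300 m before braking
braking distance = 2.2000²/(2·4.0000) = 0.6050 m
human over T_r+T_s: 1.4000·(0.1500+0.5500) = 0.9800 m
margins: 0.1000+0.0250+0.0200 = 0.1450 m
sum ≈ 0.3300+0.6050+0.9800+0.1450 ≈ 2.0600 m = S ✓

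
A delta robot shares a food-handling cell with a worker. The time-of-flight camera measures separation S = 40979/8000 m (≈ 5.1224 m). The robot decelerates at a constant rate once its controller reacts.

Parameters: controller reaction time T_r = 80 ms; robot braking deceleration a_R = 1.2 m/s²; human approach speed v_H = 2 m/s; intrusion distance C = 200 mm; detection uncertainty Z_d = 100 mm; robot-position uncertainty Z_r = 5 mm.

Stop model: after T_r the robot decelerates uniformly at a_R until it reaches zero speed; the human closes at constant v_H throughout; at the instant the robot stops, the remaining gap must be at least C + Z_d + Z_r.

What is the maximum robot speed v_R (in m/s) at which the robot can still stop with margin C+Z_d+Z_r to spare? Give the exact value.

v_R_max = 37/20 m/s = 1.8500 m/s

quadratic (5/12)·v² + (131/75)·v + (-37259/8000) = 0
  disc = (131/75)² − 4·(5/12)·(-37259/8000) = 3892729/360000 ; √disc = 1973/600
  v_R = (−(131/75) + 1973/600) / (2·(5/12)) = 37/20 m/s
check:
braking lasts T_s = (37/20)/(6/5) = 1.5417 s
reaction-phase robot travel = 1.8500·0.0800 = 0.1480 m
robot covers 1.8500·1.5417 − ½·1.2000·1.5417² = 1.4260 m while stopping
person approaches 2.0000·(0.0800+1.5417) = 3.2433 m
residual clearance needed = 0.2000+0.1000+0.0050 = 0.3050 m
sum ≈ 0.1480+1.4260+3.2433+0.3050 ≈ 5.1224 m = S ✓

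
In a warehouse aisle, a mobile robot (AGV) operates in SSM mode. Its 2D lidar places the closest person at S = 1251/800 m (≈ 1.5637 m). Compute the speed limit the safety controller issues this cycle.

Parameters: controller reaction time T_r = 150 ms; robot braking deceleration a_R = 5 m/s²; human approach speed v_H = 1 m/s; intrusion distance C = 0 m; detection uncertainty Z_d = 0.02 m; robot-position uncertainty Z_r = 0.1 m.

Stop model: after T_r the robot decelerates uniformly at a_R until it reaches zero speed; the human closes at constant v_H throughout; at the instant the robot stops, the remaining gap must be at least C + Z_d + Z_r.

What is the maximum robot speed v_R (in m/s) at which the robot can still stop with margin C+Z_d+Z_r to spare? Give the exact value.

quadratic (1/10)·v² + (7/20)·v + (-207/160) = 0
  disc = (7/20)² − 4·(1/10)·(-207/160) = 16/25 ; √disc = 4/5
  v_R = (−(7/20) + 4/5) / (2·(1/10)) = 9/4 m/s
check:
stop time T_s = (9/4)/5 = 0.4500 s
reaction-phase robot travel = 2.2500·0.1500 = 0.3375 m
robot under decel: 2.2500²/(2·5.0000) = 0.5062 m
person approaches 1.0000·(0.1500+0.4500) = 0.6000 m
C+Z_d+Z_r = 0.0000+0.0200+0.1000 = 0.1200 m
sum ≈ 0.3375+0.5062+0.6000+0.1200 ≈ 1.5637 m = S ✓

v_R_max = 9/4 m/s = 2.2500 m/s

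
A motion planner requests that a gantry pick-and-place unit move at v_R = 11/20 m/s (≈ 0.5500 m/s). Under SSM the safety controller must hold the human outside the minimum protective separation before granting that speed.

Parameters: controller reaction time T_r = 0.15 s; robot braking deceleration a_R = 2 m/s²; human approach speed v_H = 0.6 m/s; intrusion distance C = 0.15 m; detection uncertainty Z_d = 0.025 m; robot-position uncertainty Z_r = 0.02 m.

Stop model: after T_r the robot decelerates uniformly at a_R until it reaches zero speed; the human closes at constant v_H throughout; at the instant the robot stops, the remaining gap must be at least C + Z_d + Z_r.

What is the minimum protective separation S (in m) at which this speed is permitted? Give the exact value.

stop time T_s = (11/20)/2 = 0.2750 s
robot in T_r: 0.5500·0.1500 = 0.0825 m
braking distance = 0.5500²/(2·2.0000) = 0.0756 m
person approaches 0.6000·(0.1500+0.2750) = 0.2550 m
margins: 0.1500+0.0250+0.0200 = 0.1950 m
S_min ≈ 0.0825+0.0756+0.2550+0.1950  ⇒  S_min = 973/1600 m

S_min = 973/1600 m = 0.6081 m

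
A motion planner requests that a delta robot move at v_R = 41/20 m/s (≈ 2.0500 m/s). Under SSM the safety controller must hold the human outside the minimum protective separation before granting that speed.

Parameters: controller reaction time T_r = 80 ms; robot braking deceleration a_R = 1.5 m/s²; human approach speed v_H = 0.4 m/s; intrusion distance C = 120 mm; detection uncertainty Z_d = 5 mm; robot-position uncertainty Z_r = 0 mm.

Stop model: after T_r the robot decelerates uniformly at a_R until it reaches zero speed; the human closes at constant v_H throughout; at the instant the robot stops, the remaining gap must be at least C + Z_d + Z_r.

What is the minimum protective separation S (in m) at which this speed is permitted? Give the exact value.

S_min = 4537/2000 m = 2.2685 m

T_s = v_R/a_R = (41/20)/(3/2) = 1.3667 s
robot covers v_R·T_r = 2.0500·0.0800 = 0.1640 m before braking
robot under decel: 2.0500²/(2·1.5000) = 1.4008 m
person approaches 0.4000·(0.0800+1.3667) = 0.5787 m
residual clearance needed = 0.1200+0.0050+0.0000 = 0.1250 m
S_min ≈ 0.1640+1.4008+0.5787+0.1250  ⇒  S_min = 4537/2000 m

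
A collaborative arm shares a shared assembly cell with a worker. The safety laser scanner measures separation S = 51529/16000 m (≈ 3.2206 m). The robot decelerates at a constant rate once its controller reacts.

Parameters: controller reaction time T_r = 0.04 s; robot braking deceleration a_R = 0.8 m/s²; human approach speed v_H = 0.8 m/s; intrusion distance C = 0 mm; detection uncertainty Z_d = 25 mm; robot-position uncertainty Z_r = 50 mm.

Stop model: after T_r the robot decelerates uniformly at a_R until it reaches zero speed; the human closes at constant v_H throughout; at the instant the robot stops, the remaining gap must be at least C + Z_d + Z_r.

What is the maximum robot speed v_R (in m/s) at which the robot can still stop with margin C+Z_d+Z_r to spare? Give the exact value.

at the boundary: (5/8)·v² + (26/25)·v + (-49817/16000) = 0
  disc = (26/25)² − 4·(5/8)·(-49817/16000) = 1418481/160000 ; √disc = 1191/400
  v_R = (−(26/25) + 1191/400) / (2·(5/8)) = 31/20 m/s
check:
stop time T_s = (31/20)/(4/5) = 1.9375 s
robot covers v_R·T_r = 1.5500·0.0400 = 0.0620 m before braking
robot covers 1.5500·1.9375 − ½·0.8000·1.9375² = 1.5016 m while stopping
human closes 0.8000·1.9775 = 1.5820 m
C+Z_d+Z_r = 0.0000+0.0250+0.0500 = 0.0750 m
sum ≈ 0.0620+1.5016+1.5820+0.0750 ≈ 3.2206 m = S ✓

v_R_max = 31/20 m/s = 1.5500 m/s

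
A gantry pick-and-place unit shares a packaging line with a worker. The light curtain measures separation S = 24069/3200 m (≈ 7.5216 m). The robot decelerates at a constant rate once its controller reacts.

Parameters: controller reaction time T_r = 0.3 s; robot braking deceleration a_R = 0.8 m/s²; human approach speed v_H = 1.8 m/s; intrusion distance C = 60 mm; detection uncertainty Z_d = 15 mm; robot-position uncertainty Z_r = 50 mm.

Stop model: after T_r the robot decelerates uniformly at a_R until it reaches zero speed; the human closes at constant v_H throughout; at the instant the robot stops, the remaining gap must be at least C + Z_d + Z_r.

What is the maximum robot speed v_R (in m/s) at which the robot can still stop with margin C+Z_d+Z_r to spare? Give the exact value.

v_R_max = 37/20 m/s = 1.8500 m/s

quadratic (5/8)·v² + (51/20)·v + (-21941/3200) = 0
  disc = (51/20)² − 4·(5/8)·(-21941/3200) = 151321/6400 ; √disc = 389/80
  v_R = (−(51/20) + 389/80) / (2·(5/8)) = 37/20 m/s
check:
stop time T_s = (37/20)/(4/5) = 2.3125 s
robot in T_r: 1.8500·0.3000 = 0.5550 m
robot under decel: 1.8500²/(2·0.8000) = 2.1391 m
human over T_r+T_s: 1.8000·(0.3000+2.3125) = 4.7025 m
residual clearance needed = 0.0600+0.0150+0.0500 = 0.1250 m
sum ≈ 0.5550+2.1391+4.7025+0.1250 ≈ 7.5216 m = S ✓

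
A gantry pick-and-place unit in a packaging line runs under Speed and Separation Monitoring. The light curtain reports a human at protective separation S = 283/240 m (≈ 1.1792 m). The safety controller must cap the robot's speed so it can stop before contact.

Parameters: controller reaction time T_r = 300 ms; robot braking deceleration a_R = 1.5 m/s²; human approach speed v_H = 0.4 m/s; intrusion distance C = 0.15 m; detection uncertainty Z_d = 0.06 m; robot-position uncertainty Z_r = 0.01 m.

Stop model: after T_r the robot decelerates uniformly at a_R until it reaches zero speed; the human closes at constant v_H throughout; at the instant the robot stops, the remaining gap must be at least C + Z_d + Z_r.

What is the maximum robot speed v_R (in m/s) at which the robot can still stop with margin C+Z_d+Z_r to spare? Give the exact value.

collect terms ⇒ (1/3)·v_R² + (17/30)·v_R + (-1007/1200) = 0
  disc = (17/30)² − 4·(1/3)·(-1007/1200) = 36/25 ; √disc = 6/5
  v_R = (−(17/30) + 6/5) / (2·(1/3)) = 19/20 m/s
check:
stop time T_s = (19/20)/(3/2) = 0.6333 s
reaction-phase robot travel = 0.9500·0.3000 = 0.2850 m
robot under decel: 0.9500²/(2·1.5000) = 0.3008 m
human over T_r+T_s: 0.4000·(0.3000+0.6333) = 0.3733 m
C+Z_d+Z_r = 0.1500+0.0600+0.0100 = 0.2200 m
sum ≈ 0.2850+0.3008+0.3733+0.2200 ≈ 1.1792 m = S ✓

v_R_max = 19/20 m/s = 0.9500 m/s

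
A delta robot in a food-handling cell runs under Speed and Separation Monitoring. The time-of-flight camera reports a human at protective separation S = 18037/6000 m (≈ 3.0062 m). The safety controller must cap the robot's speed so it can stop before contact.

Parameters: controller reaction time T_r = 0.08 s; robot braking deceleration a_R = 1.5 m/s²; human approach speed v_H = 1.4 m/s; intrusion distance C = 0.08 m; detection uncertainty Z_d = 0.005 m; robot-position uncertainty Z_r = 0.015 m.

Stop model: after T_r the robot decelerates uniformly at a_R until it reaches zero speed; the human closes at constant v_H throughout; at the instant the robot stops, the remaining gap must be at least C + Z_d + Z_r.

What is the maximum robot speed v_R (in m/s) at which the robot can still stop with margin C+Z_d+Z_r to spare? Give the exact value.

v_R_max = 7/4 m/s = 1.7500 m/s

at the boundary: (1/3)·v² + (76/75)·v + (-3353/1200) = 0
  disc = (76/75)² − 4·(1/3)·(-3353/1200) = 11881/2500 ; √disc = 109/50
  v_R = (−(76/75) + 109/50) / (2·(1/3)) = 7/4 m/s
check:
T_s = v_R/a_R = (7/4)/(3/2) = 1.1667 s
reaction-phase robot travel = 1.7500·0.0800 = 0.1400 m
robot under decel: 1.7500²/(2·1.5000) = 1.0208 m
human over T_r+T_s: 1.4000·(0.0800+1.1667) = 1.7453 m
residual clearance needed = 0.0800+0.0050+0.0150 = 0.1000 m
sum ≈ 0.1400+1.0208+1.7453+0.1000 ≈ 3.0062 m = S ✓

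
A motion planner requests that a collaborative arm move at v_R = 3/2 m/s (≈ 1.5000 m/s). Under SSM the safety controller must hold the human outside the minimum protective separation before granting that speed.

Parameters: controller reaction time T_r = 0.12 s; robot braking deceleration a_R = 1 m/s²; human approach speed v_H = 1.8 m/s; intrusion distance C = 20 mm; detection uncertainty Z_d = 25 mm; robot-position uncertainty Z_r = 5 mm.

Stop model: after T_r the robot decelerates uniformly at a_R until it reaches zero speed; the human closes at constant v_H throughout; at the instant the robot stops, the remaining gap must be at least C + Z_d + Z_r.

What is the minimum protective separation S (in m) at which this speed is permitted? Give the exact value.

S_min = 4271/1000 m = 4.2710 m

braking lasts T_s = (3/2)/1 = 1.5000 s
robot in T_r: 1.5000·0.1200 = 0.1800 m
robot covers 1.5000·1.5000 − ½·1.0000·1.5000² = 1.1250 m while stopping
human closes 1.8000·1.6200 = 2.9160 m
residual clearance needed = 0.0200+0.0250+0.0050 = 0.0500 m
S_min ≈ 0.1800+1.1250+2.9160+0.0500  ⇒  S_min = 4271/1000 m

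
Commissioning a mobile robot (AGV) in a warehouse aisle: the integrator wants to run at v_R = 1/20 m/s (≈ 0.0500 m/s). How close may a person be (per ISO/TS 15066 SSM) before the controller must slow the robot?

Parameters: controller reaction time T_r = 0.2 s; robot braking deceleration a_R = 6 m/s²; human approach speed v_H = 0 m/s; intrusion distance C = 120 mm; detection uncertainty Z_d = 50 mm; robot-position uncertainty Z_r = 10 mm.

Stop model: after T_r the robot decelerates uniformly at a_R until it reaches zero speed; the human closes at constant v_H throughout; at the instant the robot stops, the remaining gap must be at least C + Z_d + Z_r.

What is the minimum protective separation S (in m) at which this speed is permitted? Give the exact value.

braking lasts T_s = (1/20)/6 = 0.0083 s
robot covers v_R·T_r = 0.0500·0.2000 = 0.0100 m before braking
robot covers 0.0500·0.0083 − ½·6.0000·0.0083² = 0.0002 m while stopping
human closes 0.0000·0.2083 = 0.0000 m
margins: 0.1200+0.0500+0.0100 = 0.1800 m
S_min ≈ 0.0100+0.0002+0.0000+0.1800  ⇒  S_min = 913/4800 m

S_min = 913/4800 m = 0.1902 m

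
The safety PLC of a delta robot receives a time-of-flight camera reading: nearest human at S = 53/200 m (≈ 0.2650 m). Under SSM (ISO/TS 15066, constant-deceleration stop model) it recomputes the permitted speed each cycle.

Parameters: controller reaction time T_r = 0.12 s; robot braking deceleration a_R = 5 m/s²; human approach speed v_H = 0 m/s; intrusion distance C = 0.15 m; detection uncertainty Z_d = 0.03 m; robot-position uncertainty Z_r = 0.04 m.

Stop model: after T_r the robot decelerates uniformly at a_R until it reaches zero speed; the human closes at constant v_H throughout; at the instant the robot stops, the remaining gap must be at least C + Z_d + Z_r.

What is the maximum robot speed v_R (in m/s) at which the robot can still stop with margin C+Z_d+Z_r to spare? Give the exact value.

collect terms ⇒ (1/10)·v_R² + (3/25)·v_R + (-9/200) = 0
  disc = (3/25)² − 4·(1/10)·(-9/200) = 81/2500 ; √disc = 9/50
  v_R = (−(3/25) + 9/50) / (2·(1/10)) = 3/10 m/s
check:
stop time T_s = (3/10)/5 = 0.0600 s
reaction-phase robot travel = 0.3000·0.1200 = 0.0360 m
braking distance = 0.3000²/(2·5.0000) = 0.0090 m
human closes 0.0000·0.1800 = 0.0000 m
residual clearance needed = 0.1500+0.0300+0.0400 = 0.2200 m
sum ≈ 0.0360+0.0090+0.0000+0.2200 ≈ 0.2650 m = S ✓

v_R_max = 3/10 m/s = 0.3000 m/s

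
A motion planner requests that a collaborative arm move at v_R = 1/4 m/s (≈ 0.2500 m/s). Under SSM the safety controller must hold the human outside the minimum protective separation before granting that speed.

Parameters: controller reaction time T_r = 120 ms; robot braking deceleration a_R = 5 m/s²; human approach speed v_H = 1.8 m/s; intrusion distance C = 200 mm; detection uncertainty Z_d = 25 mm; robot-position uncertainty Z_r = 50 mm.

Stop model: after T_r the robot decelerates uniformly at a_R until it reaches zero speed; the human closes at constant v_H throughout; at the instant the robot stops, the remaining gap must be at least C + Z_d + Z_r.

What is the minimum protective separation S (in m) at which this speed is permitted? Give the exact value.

stop time T_s = (1/4)/5 = 0.0500 s
robot covers v_R·T_r = 0.2500·0.1200 = 0.0300 m before braking
braking distance = 0.2500²/(2·5.0000) = 0.0063 m
human closes 1.8000·0.1700 = 0.3060 m
margins: 0.2000+0.0250+0.0500 = 0.2750 m
S_min ≈ 0.0300+0.0063+0.3060+0.2750  ⇒  S_min = 2469/4000 m

S_min = 2469/4000 m = 0.6172 m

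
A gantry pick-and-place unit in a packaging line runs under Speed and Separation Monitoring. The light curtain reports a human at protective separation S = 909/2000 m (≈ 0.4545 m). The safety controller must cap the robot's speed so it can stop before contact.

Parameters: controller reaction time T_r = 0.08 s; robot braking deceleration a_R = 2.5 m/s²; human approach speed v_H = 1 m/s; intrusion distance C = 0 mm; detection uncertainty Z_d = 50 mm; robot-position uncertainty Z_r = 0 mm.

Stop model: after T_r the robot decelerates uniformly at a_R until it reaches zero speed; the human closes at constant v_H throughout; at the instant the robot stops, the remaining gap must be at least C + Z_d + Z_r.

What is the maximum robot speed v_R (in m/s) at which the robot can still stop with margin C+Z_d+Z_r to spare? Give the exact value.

collect terms ⇒ (1/5)·v_R² + (12/25)·v_R + (-649/2000) = 0
  disc = (12/25)² − 4·(1/5)·(-649/2000) = 49/100 ; √disc = 7/10
  v_R = (−(12/25) + 7/10) / (2·(1/5)) = 11/20 m/s
check:
braking lasts T_s = (11/20)/(5/2) = 0.2200 s
robot in T_r: 0.5500·0.0800 = 0.0440 m
robot covers 0.5500·0.2200 − ½·2.5000·0.2200² = 0.0605 m while stopping
person approaches 1.0000·(0.0800+0.2200) = 0.3000 m
residual clearance needed = 0.0000+0.0500+0.0000 = 0.0500 m
sum ≈ 0.0440+0.0605+0.3000+0.0500 ≈ 0.4545 m = S ✓

v_R_max = 11/20 m/s = 0.5500 m/s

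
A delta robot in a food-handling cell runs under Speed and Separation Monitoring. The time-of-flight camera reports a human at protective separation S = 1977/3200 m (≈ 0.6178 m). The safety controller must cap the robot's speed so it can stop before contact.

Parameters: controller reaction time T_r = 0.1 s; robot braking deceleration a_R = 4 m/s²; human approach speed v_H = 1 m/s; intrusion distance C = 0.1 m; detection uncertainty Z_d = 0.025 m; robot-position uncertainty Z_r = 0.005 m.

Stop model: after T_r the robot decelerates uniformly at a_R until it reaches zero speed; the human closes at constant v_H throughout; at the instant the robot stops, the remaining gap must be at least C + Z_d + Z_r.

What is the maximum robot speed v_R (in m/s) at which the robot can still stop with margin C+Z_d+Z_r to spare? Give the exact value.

v_R_max = 17/20 m/s = 0.8500 m/s

at the boundary: (1/8)·v² + (7/20)·v + (-1241/3200) = 0
  disc = (7/20)² − 4·(1/8)·(-1241/3200) = 81/256 ; √disc = 9/16
  v_R = (−(7/20) + 9/16) / (2·(1/8)) = 17/20 m/s
check:
braking lasts T_s = (17/20)/4 = 0.2125 s
robot in T_r: 0.8500·0.1000 = 0.0850 m
braking distance = 0.8500²/(2·4.0000) = 0.0903 m
human closes 1.0000·0.3125 = 0.3125 m
C+Z_d+Z_r = 0.1000+0.0250+0.0050 = 0.1300 m
sum ≈ 0.0850+0.0903+0.3125+0.1300 ≈ 0.6178 m = S ✓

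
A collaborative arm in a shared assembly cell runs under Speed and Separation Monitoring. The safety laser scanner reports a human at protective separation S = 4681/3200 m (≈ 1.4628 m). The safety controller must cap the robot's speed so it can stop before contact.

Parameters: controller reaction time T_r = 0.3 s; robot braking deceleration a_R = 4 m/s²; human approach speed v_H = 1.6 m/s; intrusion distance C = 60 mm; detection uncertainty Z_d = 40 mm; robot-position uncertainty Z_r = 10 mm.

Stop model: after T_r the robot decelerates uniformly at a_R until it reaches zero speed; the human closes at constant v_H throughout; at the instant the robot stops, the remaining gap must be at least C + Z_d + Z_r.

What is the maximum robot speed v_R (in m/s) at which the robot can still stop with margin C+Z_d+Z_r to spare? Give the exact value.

quadratic (1/8)·v² + (7/10)·v + (-2793/3200) = 0
  disc = (7/10)² − 4·(1/8)·(-2793/3200) = 5929/6400 ; √disc = 77/80
  v_R = (−(7/10) + 77/80) / (2·(1/8)) = 21/20 m/s
check:
braking lasts T_s = (21/20)/4 = 0.2625 s
robot in T_r: 1.0500·0.3000 = 0.3150 m
braking distance = 1.0500²/(2·4.0000) = 0.1378 m
human closes 1.6000·0.5625 = 0.9000 m
residual clearance needed = 0.0600+0.0400+0.0100 = 0.1100 m
sum ≈ 0.3150+0.1378+0.9000+0.1100 ≈ 1.4628 m = S ✓

v_R_max = 21/20 m/s = 1.0500 m/s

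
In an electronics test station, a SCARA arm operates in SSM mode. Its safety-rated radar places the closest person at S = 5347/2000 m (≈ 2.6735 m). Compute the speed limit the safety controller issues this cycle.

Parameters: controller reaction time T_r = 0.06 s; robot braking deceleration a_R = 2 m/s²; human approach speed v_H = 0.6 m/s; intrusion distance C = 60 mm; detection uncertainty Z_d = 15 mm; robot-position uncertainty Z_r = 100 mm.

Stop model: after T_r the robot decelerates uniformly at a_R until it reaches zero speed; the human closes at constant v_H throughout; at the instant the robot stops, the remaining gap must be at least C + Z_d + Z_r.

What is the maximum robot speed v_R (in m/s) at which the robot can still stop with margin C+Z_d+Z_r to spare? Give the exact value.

v_R_max = 5/2 m/s = 2.5000 m/s

quadratic (1/4)·v² + (9/25)·v + (-197/80) = 0
  disc = (9/25)² − 4·(1/4)·(-197/80) = 25921/10000 ; √disc = 161/100
  v_R = (−(9/25) + 161/100) / (2·(1/4)) = 5/2 m/s
check:
braking lasts T_s = (5/2)/2 = 1.2500 s
robot covers v_R·T_r = 2.5000·0.0600 = 0.1500 m before braking
braking distance = 2.5000²/(2·2.0000) = 1.5625 m
person approaches 0.6000·(0.0600+1.2500) = 0.7860 m
residual clearance needed = 0.0600+0.0150+0.1000 = 0.1750 m
sum ≈ 0.1500+1.5625+0.7860+0.1750 ≈ 2.6735 m = S ✓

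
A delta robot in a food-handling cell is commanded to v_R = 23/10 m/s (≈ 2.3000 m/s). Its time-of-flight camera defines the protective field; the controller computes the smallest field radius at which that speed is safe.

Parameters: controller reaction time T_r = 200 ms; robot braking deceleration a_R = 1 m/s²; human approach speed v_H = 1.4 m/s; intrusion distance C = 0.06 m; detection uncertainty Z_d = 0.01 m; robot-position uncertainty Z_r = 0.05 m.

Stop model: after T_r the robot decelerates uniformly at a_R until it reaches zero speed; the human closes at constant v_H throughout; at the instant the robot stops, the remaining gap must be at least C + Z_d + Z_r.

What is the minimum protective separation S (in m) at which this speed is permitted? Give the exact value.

S_min = 269/40 m = 6.7250 m

stop time T_s = (23/10)/1 = 2.3000 s
robot covers v_R·T_r = 2.3000·0.2000 = 0.4600 m before braking
braking distance = 2.3000²/(2·1.0000) = 2.6450 m
person approaches 1.4000·(0.2000+2.3000) = 3.5000 m
residual clearance needed = 0.0600+0.0100+0.0500 = 0.1200 m
S_min ≈ 0.4600+2.6450+3.5000+0.1200  ⇒  S_min = 269/40 m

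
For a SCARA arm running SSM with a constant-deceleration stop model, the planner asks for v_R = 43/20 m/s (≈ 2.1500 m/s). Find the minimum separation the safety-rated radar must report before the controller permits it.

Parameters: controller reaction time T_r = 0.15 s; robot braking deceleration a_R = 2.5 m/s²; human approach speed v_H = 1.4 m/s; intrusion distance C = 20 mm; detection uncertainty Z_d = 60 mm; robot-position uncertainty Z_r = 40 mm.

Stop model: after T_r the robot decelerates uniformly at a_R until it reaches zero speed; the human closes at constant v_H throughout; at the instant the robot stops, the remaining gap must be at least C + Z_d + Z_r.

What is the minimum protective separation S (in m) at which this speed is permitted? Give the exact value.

S_min = 2781/1000 m = 2.7810 m

T_s = v_R/a_R = (43/20)/(5/2) = 0.8600 s
robot covers v_R·T_r = 2.1500·0.1500 = 0.3225 m before braking
robot covers 2.1500·0.8600 − ½·2.5000·0.8600² = 0.9245 m while stopping
human over T_r+T_s: 1.4000·(0.1500+0.8600) = 1.4140 m
residual clearance needed = 0.0200+0.0600+0.0400 = 0.1200 m
S_min ≈ 0.3225+0.9245+1.4140+0.1200  ⇒  S_min = 2781/1000 m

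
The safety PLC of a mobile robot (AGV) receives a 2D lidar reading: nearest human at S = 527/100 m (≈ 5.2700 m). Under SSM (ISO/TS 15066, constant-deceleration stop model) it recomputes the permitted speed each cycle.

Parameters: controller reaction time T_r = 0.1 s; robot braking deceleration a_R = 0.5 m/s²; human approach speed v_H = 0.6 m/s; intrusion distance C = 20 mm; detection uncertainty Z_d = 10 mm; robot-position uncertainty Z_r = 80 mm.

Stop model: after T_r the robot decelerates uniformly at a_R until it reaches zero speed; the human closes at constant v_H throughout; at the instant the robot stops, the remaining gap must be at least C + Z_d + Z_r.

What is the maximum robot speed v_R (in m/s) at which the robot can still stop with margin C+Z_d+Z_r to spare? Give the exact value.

v_R_max = 17/10 m/s = 1.7000 m/s

quadratic (1)·v² + (13/10)·v + (-51/10) = 0
  disc = (13/10)² − 4·(1)·(-51/10) = 2209/100 ; √disc = 47/10
  v_R = (−(13/10) + 47/10) / (2·(1)) = 17/10 m/s
check:
braking lasts T_s = (17/10)/(1/2) = 3.4000 s
robot covers v_R·T_r = 1.7000·0.1000 = 0.1700 m before braking
braking distance = 1.7000²/(2·0.5000) = 2.8900 m
human closes 0.6000·3.5000 = 2.1000 m
C+Z_d+Z_r = 0.0200+0.0100+0.0800 = 0.1100 m
sum ≈ 0.1700+2.8900+2.1000+0.1100 ≈ 5.2700 m = S ✓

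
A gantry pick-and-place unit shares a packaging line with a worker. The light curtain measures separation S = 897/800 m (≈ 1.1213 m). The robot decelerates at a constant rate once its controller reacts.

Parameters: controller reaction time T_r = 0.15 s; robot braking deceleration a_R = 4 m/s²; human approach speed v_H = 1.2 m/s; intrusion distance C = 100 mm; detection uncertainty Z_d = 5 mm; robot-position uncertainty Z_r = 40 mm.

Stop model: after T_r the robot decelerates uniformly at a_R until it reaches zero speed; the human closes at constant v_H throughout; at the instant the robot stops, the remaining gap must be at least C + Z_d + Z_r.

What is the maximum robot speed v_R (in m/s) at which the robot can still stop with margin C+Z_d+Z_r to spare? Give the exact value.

v_R_max = 13/10 m/s = 1.3000 m/s

collect terms ⇒ (1/8)·v_R² + (9/20)·v_R + (-637/800) = 0
  disc = (9/20)² − 4·(1/8)·(-637/800) = 961/1600 ; √disc = 31/40
  v_R = (−(9/20) + 31/40) / (2·(1/8)) = 13/10 m/s
check:
stop time T_s = (13/10)/4 = 0.3250 s
reaction-phase robot travel = 1.3000·0.1500 = 0.1950 m
braking distance = 1.3000²/(2·4.0000) = 0.2112 m
human over T_r+T_s: 1.2000·(0.1500+0.3250) = 0.5700 m
margins: 0.1000+0.0050+0.0400 = 0.1450 m
sum ≈ 0.1950+0.2112+0.5700+0.1450 ≈ 1.1213 m = S ✓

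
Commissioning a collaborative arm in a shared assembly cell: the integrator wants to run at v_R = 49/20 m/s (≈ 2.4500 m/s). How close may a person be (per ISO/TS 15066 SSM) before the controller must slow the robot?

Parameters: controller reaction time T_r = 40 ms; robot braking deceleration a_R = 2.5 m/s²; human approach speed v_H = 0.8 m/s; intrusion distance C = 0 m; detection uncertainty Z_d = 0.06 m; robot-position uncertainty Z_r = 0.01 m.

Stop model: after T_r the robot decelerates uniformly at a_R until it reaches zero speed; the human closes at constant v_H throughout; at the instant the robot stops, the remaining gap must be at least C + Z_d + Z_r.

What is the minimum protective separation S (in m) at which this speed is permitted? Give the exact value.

S_min = 4369/2000 m = 2.1845 m

T_s = v_R/a_R = (49/20)/(5/2) = 0.9800 s
robot covers v_R·T_r = 2.4500·0.0400 = 0.0980 m before braking
braking distance = 2.4500²/(2·2.5000) = 1.2005 m
human over T_r+T_s: 0.8000·(0.0400+0.9800) = 0.8160 m
margins: 0.0000+0.0600+0.0100 = 0.0700 m
S_min ≈ 0.0980+1.2005+0.8160+0.0700  ⇒  S_min = 4369/2000 m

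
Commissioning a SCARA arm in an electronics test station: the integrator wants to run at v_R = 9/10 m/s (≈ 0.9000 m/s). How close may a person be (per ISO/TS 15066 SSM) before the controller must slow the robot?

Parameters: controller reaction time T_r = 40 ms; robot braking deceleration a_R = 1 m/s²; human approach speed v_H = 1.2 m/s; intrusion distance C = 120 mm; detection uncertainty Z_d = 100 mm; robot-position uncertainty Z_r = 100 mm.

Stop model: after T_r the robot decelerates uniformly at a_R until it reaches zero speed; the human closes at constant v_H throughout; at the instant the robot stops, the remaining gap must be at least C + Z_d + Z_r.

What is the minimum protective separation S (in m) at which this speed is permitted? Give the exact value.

T_s = v_R/a_R = (9/10)/1 = 0.9000 s
reaction-phase robot travel = 0.9000·0.0400 = 0.0360 m
robot covers 0.9000·0.9000 − ½·1.0000·0.9000² = 0.4050 m while stopping
human closes 1.2000·0.9400 = 1.1280 m
margins: 0.1200+0.1000+0.1000 = 0.3200 m
S_min ≈ 0.0360+0.4050+1.1280+0.3200  ⇒  S_min = 1889/1000 m

S_min = 1889/1000 m = 1.8890 m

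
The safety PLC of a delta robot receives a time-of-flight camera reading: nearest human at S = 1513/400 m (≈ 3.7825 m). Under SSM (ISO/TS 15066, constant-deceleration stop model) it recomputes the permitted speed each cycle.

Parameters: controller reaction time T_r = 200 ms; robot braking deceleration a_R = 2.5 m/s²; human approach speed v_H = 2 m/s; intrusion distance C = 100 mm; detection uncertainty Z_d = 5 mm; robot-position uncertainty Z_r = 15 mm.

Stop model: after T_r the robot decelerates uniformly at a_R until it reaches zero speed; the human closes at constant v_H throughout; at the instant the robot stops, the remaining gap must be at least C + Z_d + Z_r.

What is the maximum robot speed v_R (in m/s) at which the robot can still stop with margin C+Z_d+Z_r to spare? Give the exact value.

collect terms ⇒ (1/5)·v_R² + (1)·v_R + (-261/80) = 0
  disc = (1)² − 4·(1/5)·(-261/80) = 361/100 ; √disc = 19/10
  v_R = (−(1) + 19/10) / (2·(1/5)) = 9/4 m/s
check:
stop time T_s = (9/4)/(5/2) = 0.9000 s
robot in T_r: 2.2500·0.2000 = 0.4500 m
robot under decel: 2.2500²/(2·2.5000) = 1.0125 m
human over T_r+T_s: 2.0000·(0.2000+0.9000) = 2.2000 m
residual clearance needed = 0.1000+0.0050+0.0150 = 0.1200 m
sum ≈ 0.4500+1.0125+2.2000+0.1200 ≈ 3.7825 m = S ✓

v_R_max = 9/4 m/s = 2.2500 m/s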